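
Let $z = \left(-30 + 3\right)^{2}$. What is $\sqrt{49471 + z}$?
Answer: $10 \sqrt{502} \approx 224.05$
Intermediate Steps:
$z = 729$ ($z = \left(-27\right)^{2} = 729$)
$\sqrt{49471 + z} = \sqrt{49471 + 729} = \sqrt{50200} = 10 \sqrt{502}$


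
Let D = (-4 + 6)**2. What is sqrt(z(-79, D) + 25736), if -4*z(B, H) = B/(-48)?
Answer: sqrt(14823699)/24 ≈ 160.42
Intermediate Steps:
D = 4 (D = 2**2 = 4)
z(B, H) = B/192 (z(B, H) = -B/(4*(-48)) = -B*(-1)/(4*48) = -(-1)*B/192 = B/192)
sqrt(z(-79, D) + 25736) = sqrt((1/192)*(-79) + 25736) = sqrt(-79/192 + 25736) = sqrt(4941233/192) = sqrt(14823699)/24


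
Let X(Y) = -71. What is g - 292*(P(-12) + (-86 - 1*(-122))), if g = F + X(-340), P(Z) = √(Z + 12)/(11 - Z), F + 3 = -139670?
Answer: -150256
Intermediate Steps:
F = -139673 (F = -3 - 139670 = -139673)
P(Z) = √(12 + Z)/(11 - Z)
g = -139744 (g = -139673 - 71 = -139744)
g - 292*(P(-12) + (-86 - 1*(-122))) = -139744 - 292*(-√(12 - 12)/(-11 - 12) + (-86 - 1*(-122))) = -139744 - 292*(-1*√0/(-23) + (-86 + 122)) = -139744 - 292*(-1*(-1/23)*0 + 36) = -139744 - 292*(0 + 36) = -139744 - 292*36 = -139744 - 1*10512 = -139744 - 10512 = -150256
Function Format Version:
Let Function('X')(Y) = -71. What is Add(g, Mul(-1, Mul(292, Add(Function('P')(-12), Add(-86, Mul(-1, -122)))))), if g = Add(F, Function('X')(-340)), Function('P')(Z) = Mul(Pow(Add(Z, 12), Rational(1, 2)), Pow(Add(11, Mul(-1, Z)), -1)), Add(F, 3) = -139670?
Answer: -150256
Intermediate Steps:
F = -139673 (F = Add(-3, -139670) = -139673)
Function('P')(Z) = Mul(Pow(Add(11, Mul(-1, Z)), -1), Pow(Add(12, Z), Rational(1, 2))) (Function('P')(Z) = Mul(Pow(Add(12, Z), Rational(1, 2)), Pow(Add(11, Mul(-1, Z)), -1)) = Mul(Pow(Add(11, Mul(-1, Z)), -1), Pow(Add(12, Z), Rational(1, 2))))
g = -139744 (g = Add(-139673, -71) = -139744)
Add(g, Mul(-1, Mul(292, Add(Function('P')(-12), Add(-86, Mul(-1, -122)))))) = Add(-139744, Mul(-1, Mul(292, Add(Mul(-1, Pow(Add(-11, -12), -1), Pow(Add(12, -12), Rational(1, 2))), Add(-86, Mul(-1, -122)))))) = Add(-139744, Mul(-1, Mul(292, Add(Mul(-1, Pow(-23, -1), Pow(0, Rational(1, 2))), Add(-86, 122))))) = Add(-139744, Mul(-1, Mul(292, Add(Mul(-1, Rational(-1, 23), 0), 36)))) = Add(-139744, Mul(-1, Mul(292, Add(0, 36)))) = Add(-139744, Mul(-1, Mul(292, 36))) = Add(-139744, Mul(-1, 10512)) = Add(-139744, -10512) = -150256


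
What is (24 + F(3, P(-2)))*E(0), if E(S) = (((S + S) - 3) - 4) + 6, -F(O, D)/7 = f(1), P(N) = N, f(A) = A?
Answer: -17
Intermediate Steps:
F(O, D) = -7 (F(O, D) = -7*1 = -7)
E(S) = -1 + 2*S (E(S) = ((2*S - 3) - 4) + 6 = ((-3 + 2*S) - 4) + 6 = (-7 + 2*S) + 6 = -1 + 2*S)
(24 + F(3, P(-2)))*E(0) = (24 - 7)*(-1 + 2*0) = 17*(-1 + 0) = 17*(-1) = -17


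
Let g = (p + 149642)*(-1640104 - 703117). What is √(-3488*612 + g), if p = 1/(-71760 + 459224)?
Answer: I*√13160491913241641358698/193732 ≈ 5.9215e+5*I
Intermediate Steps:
p = 1/387464 ≈ 2.5809e-6
g = -135862034100150469/387464 (g = (1/387464 + 149642)*(-1640104 - 703117) = (57980887889/387464)*(-2343221) = -135862034100150469/387464 ≈ -3.5064e+11)
√(-3488*612 + g) = √(-3488*612 - 135862034100150469/387464) = √(-2134656 - 135862034100150469/387464) = √(-135862861202502853/387464) = I*√13160491913241641358698/193732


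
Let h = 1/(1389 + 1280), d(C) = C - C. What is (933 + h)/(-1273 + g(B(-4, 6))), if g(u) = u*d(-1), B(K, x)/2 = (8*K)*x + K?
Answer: -131062/178823 ≈ -0.73291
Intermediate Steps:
d(C) = 0
B(K, x) = 2*K + 16*K*x (B(K, x) = 2*((8*K)*x + K) = 2*(8*K*x + K) = 2*(K + 8*K*x) = 2*K + 16*K*x)
g(u) = 0 (g(u) = u*0 = 0)
h = 1/2669 ≈ 0.00037467
(933 + h)/(-1273 + g(B(-4, 6))) = (933 + 1/2669)/(-1273 + 0) = (2490178/2669)/(-1273) = (2490178/2669)*(-1/1273) = -131062/178823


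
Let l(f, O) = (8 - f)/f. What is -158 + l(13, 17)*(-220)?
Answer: -954/13 ≈ -73.385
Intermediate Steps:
l(f, O) = (8 - f)/f
-158 + l(13, 17)*(-220) = -158 + ((8 - 1*13)/13)*(-220) = -158 + ((8 - 13)/13)*(-220) = -158 + ((1/13)*(-5))*(-220) = -158 - 5/13*(-220) = -158 + 1100/13 = -954/13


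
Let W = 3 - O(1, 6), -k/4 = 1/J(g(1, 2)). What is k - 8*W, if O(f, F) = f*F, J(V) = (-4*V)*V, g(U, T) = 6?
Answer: 865/36 ≈ 24.028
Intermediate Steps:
J(V) = -4*V²
O(f, F) = F*f
k = 1/36 (k = -4/((-4*6²)) = -4/((-4*36)) = -4/(-144) = -4*(-1/144) = 1/36 ≈ 0.027778)
W = -3 (W = 3 - 6 = -3)
k - 8*W = 1/36 - 8*(-3) = 1/36 + 24 = 865/36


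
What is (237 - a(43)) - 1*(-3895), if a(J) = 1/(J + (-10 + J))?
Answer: 314031/76 ≈ 4132.0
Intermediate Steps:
a(J) = 1/(-10 + 2*J)
(237 - a(43)) - 1*(-3895) = (237 - 1/(2*(-5 + 43))) - 1*(-3895) = (237 - 1/(2*38)) + 3895 = (237 - 1*1/76) + 3895 = (237 - 1/76) + 3895 = 18011/76 + 3895 = 314031/76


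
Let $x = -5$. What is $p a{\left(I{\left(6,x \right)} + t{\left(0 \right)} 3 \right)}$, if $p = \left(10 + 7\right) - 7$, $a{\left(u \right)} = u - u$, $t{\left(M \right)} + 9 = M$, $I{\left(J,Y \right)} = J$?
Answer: $0$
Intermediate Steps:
$t{\left(M \right)} = -9 + M$
$a{\left(u \right)} = 0$
$p = 10$ ($p = 17 - 7 = 10$)
$p a{\left(I{\left(6,x \right)} + t{\left(0 \right)} 3 \right)} = 10 \cdot 0 = 0$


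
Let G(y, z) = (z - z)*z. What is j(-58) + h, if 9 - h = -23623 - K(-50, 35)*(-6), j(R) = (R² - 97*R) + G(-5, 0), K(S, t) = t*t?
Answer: 25272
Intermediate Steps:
G(y, z) = 0 (G(y, z) = 0*z = 0)
K(S, t) = t²
j(R) = R² - 97*R (j(R) = (R² - 97*R) + 0 = R² - 97*R)
h = 16282 (h = 9 - (-23623 - 35²*(-6)) = 9 - (-23623 - 1225*(-6)) = 9 - (-23623 - 1*(-7350)) = 9 - (-23623 + 7350) = 9 - 1*(-16273) = 9 + 16273 = 16282)
j(-58) + h = -58*(-97 - 58) + 16282 = -58*(-155) + 16282 = 8990 + 16282 = 25272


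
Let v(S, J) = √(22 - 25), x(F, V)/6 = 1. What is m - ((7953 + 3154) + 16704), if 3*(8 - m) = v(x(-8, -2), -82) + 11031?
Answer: -31480 - I*√3/3 ≈ -31480.0 - 0.57735*I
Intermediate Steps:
x(F, V) = 6 (x(F, V) = 6*1 = 6)
v(S, J) = I*√3 (v(S, J) = √(-3) = I*√3)
m = -3669 - I*√3/3 (m = 8 - (I*√3 + 11031)/3 = 8 - (11031 + I*√3)/3 = 8 + (-3677 - I*√3/3) = -3669 - I*√3/3 ≈ -3669.0 - 0.57735*I)
m - ((7953 + 3154) + 16704) = (-3669 - I*√3/3) - ((7953 + 3154) + 16704) = (-3669 - I*√3/3) - (11107 + 16704) = (-3669 - I*√3/3) - 1*27811 = (-3669 - I*√3/3) - 27811 = -31480 - I*√3/3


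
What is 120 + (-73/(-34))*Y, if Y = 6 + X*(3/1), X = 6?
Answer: 2916/17 ≈ 171.53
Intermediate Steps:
Y = 24 (Y = 6 + 6*(3/1) = 6 + 6*(3*1) = 6 + 6*3 = 6 + 18 = 24)
120 + (-73/(-34))*Y = 120 - 73/(-34)*24 = 120 - 73*(-1/34)*24 = 120 + (73/34)*24 = 120 + 876/17 = 2916/17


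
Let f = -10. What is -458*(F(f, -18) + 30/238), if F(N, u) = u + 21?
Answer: -170376/119 ≈ -1431.7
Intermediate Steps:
F(N, u) = 21 + u
-458*(F(f, -18) + 30/238) = -458*((21 - 18) + 30/238) = -458*(3 + 30*(1/238)) = -458*(3 + 15/119) = -458*372/119 = -170376/119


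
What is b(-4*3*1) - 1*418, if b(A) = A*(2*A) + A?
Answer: -142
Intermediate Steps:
b(A) = A + 2*A² (b(A) = 2*A² + A = A + 2*A²)
b(-4*3*1) - 1*418 = (-4*3*1)*(1 + 2*(-4*3*1)) - 1*418 = (-12*1)*(1 + 2*(-12*1)) - 418 = -12*(1 + 2*(-12)) - 418 = -12*(1 - 24) - 418 = -12*(-23) - 418 = 276 - 418 = -142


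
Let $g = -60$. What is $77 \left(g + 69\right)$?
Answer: $693$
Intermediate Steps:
$77 \left(g + 69\right) = 77 \left(-60 + 69\right) = 77 \cdot 9 = 693$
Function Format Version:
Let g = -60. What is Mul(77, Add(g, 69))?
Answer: 693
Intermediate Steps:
Mul(77, Add(g, 69)) = Mul(77, Add(-60, 69)) = Mul(77, 9) = 693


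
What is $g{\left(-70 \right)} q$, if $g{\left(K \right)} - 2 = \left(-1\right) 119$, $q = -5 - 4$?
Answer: $1053$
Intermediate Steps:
$q = -9$ ($q = -5 - 4 = -9$)
$g{\left(K \right)} = -117$ ($g{\left(K \right)} = 2 - 119 = -117$)
$g{\left(-70 \right)} q = \left(-117\right) \left(-9\right) = 1053$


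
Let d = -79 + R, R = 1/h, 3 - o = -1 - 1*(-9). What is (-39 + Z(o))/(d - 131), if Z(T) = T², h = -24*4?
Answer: 1344/20161 ≈ 0.066663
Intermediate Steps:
o = -5 (o = 3 - (-1 - 1*(-9)) = 3 - (-1 + 9) = 3 - 1*8 = 3 - 8 = -5)
h = -96
R = -1/96 (R = 1/(-96) = -1/96 ≈ -0.010417)
d = -7585/96 (d = -79 - 1/96 = -7585/96 ≈ -79.010)
(-39 + Z(o))/(d - 131) = (-39 + (-5)²)/(-7585/96 - 131) = (-39 + 25)/(-20161/96) = -14*(-96/20161) = 1344/20161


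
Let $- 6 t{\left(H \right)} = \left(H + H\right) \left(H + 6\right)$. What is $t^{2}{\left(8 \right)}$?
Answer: $\frac{12544}{9} \approx 1393.8$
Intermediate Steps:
$t{\left(H \right)} = - \frac{H \left(6 + H\right)}{3}$ ($t{\left(H \right)} = - \frac{\left(H + H\right) \left(H + 6\right)}{6} = - \frac{2 H \left(6 + H\right)}{6} = - \frac{H \left(6 + H\right)}{3}$)
$t^{2}{\left(8 \right)} = \left(\left(- \frac{1}{3}\right) 8 \left(6 + 8\right)\right)^{2} = \left(\left(- \frac{1}{3}\right) 8 \cdot 14\right)^{2} = \left(- \frac{112}{3}\right)^{2} = \frac{12544}{9}$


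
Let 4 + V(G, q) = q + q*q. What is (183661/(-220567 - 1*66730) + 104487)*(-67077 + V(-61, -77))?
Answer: -1838009960174962/287297 ≈ -6.3976e+9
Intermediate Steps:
V(G, q) = -4 + q + q**2 (V(G, q) = -4 + (q + q*q) = -4 + (q + q**2) = -4 + q + q**2)
(183661/(-220567 - 1*66730) + 104487)*(-67077 + V(-61, -77)) = (183661/(-220567 - 1*66730) + 104487)*(-67077 + (-4 - 77 + (-77)**2)) = (183661/(-220567 - 66730) + 104487)*(-67077 + (-4 - 77 + 5929)) = (183661/(-287297) + 104487)*(-67077 + 5848) = (183661*(-1/287297) + 104487)*(-61229) = (-183661/287297 + 104487)*(-61229) = (30018617978/287297)*(-61229) = -1838009960174962/287297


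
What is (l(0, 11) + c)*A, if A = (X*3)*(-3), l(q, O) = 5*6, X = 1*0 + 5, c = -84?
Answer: 2430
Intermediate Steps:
X = 5 (X = 0 + 5 = 5)
l(q, O) = 30
A = -45 (A = (5*3)*(-3) = 15*(-3) = -45)
(l(0, 11) + c)*A = (30 - 84)*(-45) = -54*(-45) = 2430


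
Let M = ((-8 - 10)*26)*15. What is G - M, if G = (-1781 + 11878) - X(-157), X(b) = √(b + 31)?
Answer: 17117 - 3*I*√14 ≈ 17117.0 - 11.225*I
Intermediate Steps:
X(b) = √(31 + b)
G = 10097 - 3*I*√14 (G = (-1781 + 11878) - √(31 - 157) = 10097 - √(-126) = 10097 - 3*I*√14 ≈ 10097.0 - 11.225*I)
M = -7020 (M = -18*26*15 = -468*15 = -7020)
G - M = (10097 - 3*I*√14) - 1*(-7020) = (10097 - 3*I*√14) + 7020 = 17117 - 3*I*√14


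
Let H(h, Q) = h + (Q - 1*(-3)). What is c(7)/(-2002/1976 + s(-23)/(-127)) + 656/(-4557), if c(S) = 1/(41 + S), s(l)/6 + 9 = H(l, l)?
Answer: -32894845/253970724 ≈ -0.12952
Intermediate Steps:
H(h, Q) = 3 + Q + h (H(h, Q) = h + (Q + 3) = h + (3 + Q) = 3 + Q + h)
s(l) = -36 + 12*l (s(l) = -54 + 6*(3 + l + l) = -54 + 6*(3 + 2*l) = -54 + (18 + 12*l) = -36 + 12*l)
c(7)/(-2002/1976 + s(-23)/(-127)) + 656/(-4557) = 1/((41 + 7)*(-2002/1976 + (-36 + 12*(-23))/(-127))) + 656/(-4557) = 1/(48*(-2002*1/1976 + (-36 - 276)*(-1/127))) + 656*(-1/4557) = 1/(48*(-77/76 - 312*(-1/127))) - 656/4557 = 1/(48*(-77/76 + 312/127)) - 656/4557 = 1/(48*(13933/9652)) - 656/4557 = (1/48)*(9652/13933) - 656/4557 = 2413/167196 - 656/4557 = -32894845/253970724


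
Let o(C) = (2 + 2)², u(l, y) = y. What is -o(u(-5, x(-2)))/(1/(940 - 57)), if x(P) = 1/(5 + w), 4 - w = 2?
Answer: -14128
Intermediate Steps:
w = 2 (w = 4 - 1*2 = 4 - 2 = 2)
x(P) = ⅐ (x(P) = 1/(5 + 2) = 1/7 = ⅐)
o(C) = 16 (o(C) = 4² = 16)
-o(u(-5, x(-2)))/(1/(940 - 57)) = -16/(1/(940 - 57)) = -16/(1/883) = -16/1/883 = -16*883 = -1*14128 = -14128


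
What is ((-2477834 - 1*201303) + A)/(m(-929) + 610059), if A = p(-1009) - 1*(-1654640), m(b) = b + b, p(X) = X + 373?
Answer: -1025133/608201 ≈ -1.6855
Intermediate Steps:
p(X) = 373 + X
m(b) = 2*b
A = 1654004 (A = (373 - 1009) - 1*(-1654640) = -636 + 1654640 = 1654004)
((-2477834 - 1*201303) + A)/(m(-929) + 610059) = ((-2477834 - 1*201303) + 1654004)/(2*(-929) + 610059) = ((-2477834 - 201303) + 1654004)/(-1858 + 610059) = (-2679137 + 1654004)/608201 = -1025133*1/608201 = -1025133/608201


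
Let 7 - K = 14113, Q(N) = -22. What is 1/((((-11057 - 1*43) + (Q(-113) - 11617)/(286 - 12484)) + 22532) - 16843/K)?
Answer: 4779583/54650460374 ≈ 8.7457e-5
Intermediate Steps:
K = -14106 (K = 7 - 1*14113 = 7 - 14113 = -14106)
1/((((-11057 - 1*43) + (Q(-113) - 11617)/(286 - 12484)) + 22532) - 16843/K) = 1/((((-11057 - 1*43) + (-22 - 11617)/(286 - 12484)) + 22532) - 16843/(-14106)) = 1/((((-11057 - 43) - 11639/(-12198)) + 22532) - 16843*(-1/14106)) = 1/(((-11100 - 11639*(-1/12198)) + 22532) + 16843/14106) = 1/(((-11100 + 11639/12198) + 22532) + 16843/14106) = 1/((-135386161/12198 + 22532) + 16843/14106) = 1/(139459175/12198 + 16843/14106) = 1/(54650460374/4779583) = 4779583/54650460374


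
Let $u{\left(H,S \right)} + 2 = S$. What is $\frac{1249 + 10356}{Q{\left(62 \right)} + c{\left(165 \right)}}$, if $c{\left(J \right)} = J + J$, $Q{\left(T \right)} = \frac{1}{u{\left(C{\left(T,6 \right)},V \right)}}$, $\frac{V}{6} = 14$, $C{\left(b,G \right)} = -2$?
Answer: $\frac{951610}{27061} \approx 35.165$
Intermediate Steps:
$V = 84$ ($V = 6 \cdot 14 = 84$)
$u{\left(H,S \right)} = -2 + S$
$Q{\left(T \right)} = \frac{1}{82}$ ($Q{\left(T \right)} = \frac{1}{-2 + 84} = \frac{1}{82}$)
$c{\left(J \right)} = 2 J$
$\frac{1249 + 10356}{Q{\left(62 \right)} + c{\left(165 \right)}} = \frac{1249 + 10356}{\frac{1}{82} + 2 \cdot 165} = \frac{11605}{\frac{1}{82} + 330} = \frac{11605}{\frac{27061}{82}} = 11605 \cdot \frac{82}{27061} = \frac{951610}{27061}$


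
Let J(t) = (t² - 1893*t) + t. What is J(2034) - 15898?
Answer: 272930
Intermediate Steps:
J(t) = t² - 1892*t
J(2034) - 15898 = 2034*(-1892 + 2034) - 15898 = 2034*142 - 15898 = 288828 - 15898 = 272930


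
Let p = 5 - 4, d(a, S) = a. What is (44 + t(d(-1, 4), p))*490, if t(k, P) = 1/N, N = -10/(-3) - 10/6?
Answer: 21854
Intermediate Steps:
p = 1
N = 5/3 (N = -10*(-⅓) - 10*⅙ = 10/3 - 5/3 = 5/3 ≈ 1.6667)
t(k, P) = ⅗ (t(k, P) = 1/(5/3) = ⅗)
(44 + t(d(-1, 4), p))*490 = (44 + ⅗)*490 = (223/5)*490 = 21854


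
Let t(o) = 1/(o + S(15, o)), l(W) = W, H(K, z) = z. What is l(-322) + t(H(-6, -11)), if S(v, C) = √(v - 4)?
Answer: -3221/10 - √11/110 ≈ -322.13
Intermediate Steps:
S(v, C) = √(-4 + v)
t(o) = 1/(o + √11) (t(o) = 1/(o + √(-4 + 15)) = 1/(o + √11))
l(-322) + t(H(-6, -11)) = -322 + 1/(-11 + √11)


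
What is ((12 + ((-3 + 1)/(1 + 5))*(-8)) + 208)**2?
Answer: 446224/9 ≈ 49580.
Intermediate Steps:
((12 + ((-3 + 1)/(1 + 5))*(-8)) + 208)**2 = ((12 - 2/6*(-8)) + 208)**2 = ((12 - 2*1/6*(-8)) + 208)**2 = ((12 - 1/3*(-8)) + 208)**2 = ((12 + 8/3) + 208)**2 = (44/3 + 208)**2 = (668/3)**2 = 446224/9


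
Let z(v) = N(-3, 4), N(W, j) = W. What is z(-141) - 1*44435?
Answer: -44438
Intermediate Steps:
z(v) = -3
z(-141) - 1*44435 = -3 - 1*44435 = -3 - 44435 = -44438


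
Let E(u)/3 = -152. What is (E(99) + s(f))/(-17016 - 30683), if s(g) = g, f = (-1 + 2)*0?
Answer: 456/47699 ≈ 0.0095599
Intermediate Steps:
f = 0 (f = 1*0 = 0)
E(u) = -456 (E(u) = 3*(-152) = -456)
(E(99) + s(f))/(-17016 - 30683) = (-456 + 0)/(-17016 - 30683) = -456/(-47699) = -456*(-1/47699) = 456/47699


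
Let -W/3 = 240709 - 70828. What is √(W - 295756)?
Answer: I*√805399 ≈ 897.44*I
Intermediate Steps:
W = -509643 (W = -3*(240709 - 70828) = -3*169881 = -509643)
√(W - 295756) = √(-509643 - 295756) = √(-805399) = I*√805399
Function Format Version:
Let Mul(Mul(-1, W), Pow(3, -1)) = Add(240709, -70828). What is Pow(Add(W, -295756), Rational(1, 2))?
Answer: Mul(I, Pow(805399, Rational(1, 2))) ≈ Mul(897.44, I)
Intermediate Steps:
W = -509643 (W = Mul(-3, Add(240709, -70828)) = Mul(-3, 169881) = -509643)
Pow(Add(W, -295756), Rational(1, 2)) = Pow(Add(-509643, -295756), Rational(1, 2)) = Pow(-805399, Rational(1, 2)) = Mul(I, Pow(805399, Rational(1, 2)))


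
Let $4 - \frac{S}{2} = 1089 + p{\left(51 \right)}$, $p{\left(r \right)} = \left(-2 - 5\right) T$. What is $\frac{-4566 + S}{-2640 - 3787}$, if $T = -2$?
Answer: $\frac{6764}{6427} \approx 1.0524$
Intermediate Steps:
$p{\left(r \right)} = 14$ ($p{\left(r \right)} = \left(-2 - 5\right) \left(-2\right) = \left(-7\right) \left(-2\right) = 14$)
$S = -2198$ ($S = 8 - 2 \left(1089 + 14\right) = 8 - 2206 = -2198$)
$\frac{-4566 + S}{-2640 - 3787} = \frac{-4566 - 2198}{-2640 - 3787} = - \frac{6764}{-6427} = \left(-6764\right) \left(- \frac{1}{6427}\right) = \frac{6764}{6427}$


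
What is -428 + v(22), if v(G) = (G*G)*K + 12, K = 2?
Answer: 552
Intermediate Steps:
v(G) = 12 + 2*G**2 (v(G) = (G*G)*2 + 12 = G**2*2 + 12 = 2*G**2 + 12 = 12 + 2*G**2)
-428 + v(22) = -428 + (12 + 2*22**2) = -428 + (12 + 2*484) = -428 + (12 + 968) = -428 + 980 = 552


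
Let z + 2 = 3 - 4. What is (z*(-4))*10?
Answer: 120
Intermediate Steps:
z = -3 (z = -2 + (3 - 4) = -2 - 1 = -3)
(z*(-4))*10 = -3*(-4)*10 = 12*10 = 120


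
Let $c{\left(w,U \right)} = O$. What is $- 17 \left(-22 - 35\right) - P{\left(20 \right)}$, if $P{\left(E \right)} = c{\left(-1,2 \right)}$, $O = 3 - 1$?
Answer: $967$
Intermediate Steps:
$O = 2$
$c{\left(w,U \right)} = 2$
$P{\left(E \right)} = 2$
$- 17 \left(-22 - 35\right) - P{\left(20 \right)} = - 17 \left(-22 - 35\right) - 2 = \left(-17\right) \left(-57\right) - 2 = 969 - 2 = 967$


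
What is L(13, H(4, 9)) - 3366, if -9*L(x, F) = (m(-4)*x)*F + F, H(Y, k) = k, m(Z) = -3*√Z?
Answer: -3367 + 78*I ≈ -3367.0 + 78.0*I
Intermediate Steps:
L(x, F) = -F/9 + 2*I*F*x/3 (L(x, F) = -(((-6*I)*x)*F + F)/9 = -((-6*I*x)*F + F)/9 = -(-6*I*F*x + F)/9 = -(F - 6*I*F*x)/9 = -F/9 + 2*I*F*x/3)
L(13, H(4, 9)) - 3366 = (⅑)*9*(-1 + 6*I*13) - 3366 = (⅑)*9*(-1 + 78*I) - 3366 = (-1 + 78*I) - 3366 = -3367 + 78*I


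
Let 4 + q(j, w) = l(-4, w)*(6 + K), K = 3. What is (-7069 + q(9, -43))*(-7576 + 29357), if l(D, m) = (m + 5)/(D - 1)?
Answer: -762835963/5 ≈ -1.5257e+8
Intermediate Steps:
l(D, m) = (5 + m)/(-1 + D)
q(j, w) = -13 - 9*w/5 (q(j, w) = -4 + ((5 + w)/(-1 - 4))*(6 + 3) = -4 + ((5 + w)/(-5))*9 = -4 - (5 + w)/5*9 = -4 + (-1 - w/5)*9 = -4 + (-9 - 9*w/5) = -13 - 9*w/5)
(-7069 + q(9, -43))*(-7576 + 29357) = (-7069 + (-13 - 9/5*(-43)))*(-7576 + 29357) = (-7069 + (-13 + 387/5))*21781 = (-7069 + 322/5)*21781 = -35023/5*21781 = -762835963/5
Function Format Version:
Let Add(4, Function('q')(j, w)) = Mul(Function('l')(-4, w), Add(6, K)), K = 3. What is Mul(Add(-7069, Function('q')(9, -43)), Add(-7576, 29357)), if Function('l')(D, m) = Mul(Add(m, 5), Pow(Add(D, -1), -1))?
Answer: Rational(-762835963, 5) ≈ -1.5257e+8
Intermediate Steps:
Function('l')(D, m) = Mul(Pow(Add(-1, D), -1), Add(5, m)) (Function('l')(D, m) = Mul(Add(5, m), Pow(Add(-1, D), -1)) = Mul(Pow(Add(-1, D), -1), Add(5, m)))
Function('q')(j, w) = Add(-13, Mul(Rational(-9, 5), w)) (Function('q')(j, w) = Add(-4, Mul(Mul(Pow(Add(-1, -4), -1), Add(5, w)), Add(6, 3))) = Add(-4, Mul(Mul(Pow(-5, -1), Add(5, w)), 9)) = Add(-4, Mul(Mul(Rational(-1, 5), Add(5, w)), 9)) = Add(-4, Mul(Add(-1, Mul(Rational(-1, 5), w)), 9)) = Add(-4, Add(-9, Mul(Rational(-9, 5), w))) = Add(-13, Mul(Rational(-9, 5), w)))
Mul(Add(-7069, Function('q')(9, -43)), Add(-7576, 29357)) = Mul(Add(-7069, Add(-13, Mul(Rational(-9, 5), -43))), Add(-7576, 29357)) = Mul(Add(-7069, Add(-13, Rational(387, 5))), 21781) = Mul(Add(-7069, Rational(322, 5)), 21781) = Mul(Rational(-35023, 5), 21781) = Rational(-762835963, 5)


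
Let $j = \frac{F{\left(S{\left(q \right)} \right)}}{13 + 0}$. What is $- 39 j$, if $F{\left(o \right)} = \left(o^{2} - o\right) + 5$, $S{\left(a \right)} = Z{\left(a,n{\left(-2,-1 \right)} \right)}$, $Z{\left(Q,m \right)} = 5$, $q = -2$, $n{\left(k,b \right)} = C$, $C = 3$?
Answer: $-75$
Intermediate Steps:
$n{\left(k,b \right)} = 3$
$S{\left(a \right)} = 5$
$F{\left(o \right)} = 5 + o^{2} - o$
$j = \frac{25}{13}$ ($j = \frac{5 + 5^{2} - 5}{13 + 0} = \frac{5 + 25 - 5}{13} = \frac{1}{13} \cdot 25 = \frac{25}{13} \approx 1.9231$)
$- 39 j = \left(-39\right) \frac{25}{13} = -75$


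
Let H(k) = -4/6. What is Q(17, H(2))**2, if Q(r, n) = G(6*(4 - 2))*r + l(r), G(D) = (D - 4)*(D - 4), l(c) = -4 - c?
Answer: 1138489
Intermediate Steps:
G(D) = (-4 + D)**2 (G(D) = (-4 + D)*(-4 + D) = (-4 + D)**2)
H(k) = -2/3 (H(k) = -4*1/6 = -2/3)
Q(r, n) = -4 + 63*r (Q(r, n) = (-4 + 6*(4 - 2))**2*r + (-4 - r) = (-4 + 6*2)**2*r + (-4 - r) = (-4 + 12)**2*r + (-4 - r) = 8**2*r + (-4 - r) = 64*r + (-4 - r) = -4 + 63*r)
Q(17, H(2))**2 = (-4 + 63*17)**2 = (-4 + 1071)**2 = 1067**2 = 1138489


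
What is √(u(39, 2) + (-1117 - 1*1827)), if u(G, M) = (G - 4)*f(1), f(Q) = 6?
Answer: I*√2734 ≈ 52.288*I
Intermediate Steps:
u(G, M) = -24 + 6*G (u(G, M) = (G - 4)*6 = (-4 + G)*6 = -24 + 6*G)
√(u(39, 2) + (-1117 - 1*1827)) = √((-24 + 6*39) + (-1117 - 1*1827)) = √((-24 + 234) + (-1117 - 1827)) = √(210 - 2944) = √(-2734) = I*√2734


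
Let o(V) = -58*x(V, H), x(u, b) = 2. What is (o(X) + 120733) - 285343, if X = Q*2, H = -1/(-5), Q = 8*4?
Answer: -164726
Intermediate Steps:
Q = 32
H = ⅕ (H = -1*(-⅕) = ⅕ ≈ 0.20000)
X = 64 (X = 32*2 = 64)
o(V) = -116 (o(V) = -58*2 = -116)
(o(X) + 120733) - 285343 = (-116 + 120733) - 285343 = 120617 - 285343 = -164726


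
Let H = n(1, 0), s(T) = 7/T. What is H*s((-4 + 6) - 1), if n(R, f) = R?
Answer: 7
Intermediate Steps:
H = 1
H*s((-4 + 6) - 1) = 1*(7/((-4 + 6) - 1)) = 1*(7/(2 - 1)) = 1*(7/1) = 1*(7*1) = 1*7 = 7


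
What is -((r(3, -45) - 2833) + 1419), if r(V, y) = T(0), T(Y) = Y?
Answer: 1414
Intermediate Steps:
r(V, y) = 0
-((r(3, -45) - 2833) + 1419) = -((0 - 2833) + 1419) = -(-2833 + 1419) = -1*(-1414) = 1414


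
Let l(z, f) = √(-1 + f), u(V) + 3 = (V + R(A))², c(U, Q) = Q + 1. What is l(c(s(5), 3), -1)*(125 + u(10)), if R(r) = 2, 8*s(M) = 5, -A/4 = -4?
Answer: 266*I*√2 ≈ 376.18*I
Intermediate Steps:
A = 16 (A = -4*(-4) = 16)
s(M) = 5/8 (s(M) = (⅛)*5 = 5/8)
c(U, Q) = 1 + Q
u(V) = -3 + (2 + V)² (u(V) = -3 + (V + 2)² = -3 + (2 + V)²)
l(c(s(5), 3), -1)*(125 + u(10)) = √(-1 - 1)*(125 + (-3 + (2 + 10)²)) = √(-2)*(125 + (-3 + 12²)) = (I*√2)*(125 + (-3 + 144)) = (I*√2)*(125 + 141) = (I*√2)*266 = 266*I*√2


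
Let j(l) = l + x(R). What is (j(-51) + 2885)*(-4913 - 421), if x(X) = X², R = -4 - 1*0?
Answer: -15201900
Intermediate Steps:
R = -4 (R = -4 + 0 = -4)
j(l) = 16 + l (j(l) = l + (-4)² = l + 16 = 16 + l)
(j(-51) + 2885)*(-4913 - 421) = ((16 - 51) + 2885)*(-4913 - 421) = (-35 + 2885)*(-5334) = 2850*(-5334) = -15201900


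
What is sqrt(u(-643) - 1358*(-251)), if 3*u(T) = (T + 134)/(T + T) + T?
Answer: 5*sqrt(22534214062)/1286 ≈ 583.65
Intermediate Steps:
u(T) = T/3 + (134 + T)/(6*T) (u(T) = ((T + 134)/(T + T) + T)/3 = ((134 + T)/((2*T)) + T)/3 = ((134 + T)*(1/(2*T)) + T)/3 = ((134 + T)/(2*T) + T)/3 = (T + (134 + T)/(2*T))/3 = T/3 + (134 + T)/(6*T))
sqrt(u(-643) - 1358*(-251)) = sqrt((1/6)*(134 - 643*(1 + 2*(-643)))/(-643) - 1358*(-251)) = sqrt((1/6)*(-1/643)*(134 - 643*(1 - 1286)) + 340858) = sqrt((1/6)*(-1/643)*(134 - 643*(-1285)) + 340858) = sqrt((1/6)*(-1/643)*(134 + 826255) + 340858) = sqrt((1/6)*(-1/643)*826389 + 340858) = sqrt(-275463/1286 + 340858) = sqrt(438067925/1286) = 5*sqrt(22534214062)/1286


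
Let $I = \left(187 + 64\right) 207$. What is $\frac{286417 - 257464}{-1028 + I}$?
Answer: $\frac{28953}{50929} \approx 0.5685$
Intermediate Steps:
$I = 51957$ ($I = 251 \cdot 207 = 51957$)
$\frac{286417 - 257464}{-1028 + I} = \frac{286417 - 257464}{-1028 + 51957} = \frac{28953}{50929}$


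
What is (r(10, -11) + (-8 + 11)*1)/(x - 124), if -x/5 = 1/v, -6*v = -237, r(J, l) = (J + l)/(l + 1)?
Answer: -2449/98060 ≈ -0.024974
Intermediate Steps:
r(J, l) = (J + l)/(1 + l)
v = 79/2 (v = -⅙*(-237) = 79/2 ≈ 39.500)
x = -10/79 (x = -5/79/2 = -5*2/79 = -10/79 ≈ -0.12658)
(r(10, -11) + (-8 + 11)*1)/(x - 124) = ((10 - 11)/(1 - 11) + (-8 + 11)*1)/(-10/79 - 124) = (-1/(-10) + 3*1)/(-9806/79) = (-⅒*(-1) + 3)*(-79/9806) = (⅒ + 3)*(-79/9806) = (31/10)*(-79/9806) = -2449/98060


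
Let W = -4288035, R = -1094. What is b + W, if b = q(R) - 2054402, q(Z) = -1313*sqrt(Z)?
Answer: -6342437 - 1313*I*sqrt(1094) ≈ -6.3424e+6 - 43428.0*I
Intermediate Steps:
b = -2054402 - 1313*I*sqrt(1094) (b = -1313*I*sqrt(1094) - 2054402 = -2054402 - 1313*I*sqrt(1094) ≈ -2.0544e+6 - 43428.0*I)
b + W = (-2054402 - 1313*I*sqrt(1094)) - 4288035 = -6342437 - 1313*I*sqrt(1094)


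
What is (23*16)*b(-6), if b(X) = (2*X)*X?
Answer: 26496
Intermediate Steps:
b(X) = 2*X²
(23*16)*b(-6) = (23*16)*(2*(-6)²) = 368*(2*36) = 368*72 = 26496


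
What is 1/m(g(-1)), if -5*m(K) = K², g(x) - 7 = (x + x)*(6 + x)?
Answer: -5/9 ≈ -0.55556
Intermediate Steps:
g(x) = 7 + 2*x*(6 + x) (g(x) = 7 + (x + x)*(6 + x) = 7 + (2*x)*(6 + x) = 7 + 2*x*(6 + x))
m(K) = -K²/5
1/m(g(-1)) = 1/(-(7 + 2*(-1)² + 12*(-1))²/5) = 1/(-(7 + 2*1 - 12)²/5) = 1/(-(7 + 2 - 12)²/5) = 1/(-⅕*(-3)²) = 1/(-⅕*9) = 1/(-9/5) = -5/9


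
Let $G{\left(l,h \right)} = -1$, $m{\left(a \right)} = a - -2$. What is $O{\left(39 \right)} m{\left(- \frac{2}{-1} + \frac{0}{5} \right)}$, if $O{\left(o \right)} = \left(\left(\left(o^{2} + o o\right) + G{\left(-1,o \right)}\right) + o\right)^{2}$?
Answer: $37945600$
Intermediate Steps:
$m{\left(a \right)} = 2 + a$ ($m{\left(a \right)} = a + 2 = 2 + a$)
$O{\left(o \right)} = \left(-1 + o + 2 o^{2}\right)^{2}$ ($O{\left(o \right)} = \left(\left(\left(o^{2} + o o\right) - 1\right) + o\right)^{2} = \left(\left(\left(o^{2} + o^{2}\right) - 1\right) + o\right)^{2} = \left(\left(2 o^{2} - 1\right) + o\right)^{2} = \left(\left(-1 + 2 o^{2}\right) + o\right)^{2} = \left(-1 + o + 2 o^{2}\right)^{2}$)
$O{\left(39 \right)} m{\left(- \frac{2}{-1} + \frac{0}{5} \right)} = \left(-1 + 39 + 2 \cdot 39^{2}\right)^{2} \left(2 + \left(- \frac{2}{-1} + \frac{0}{5}\right)\right) = \left(-1 + 39 + 2 \cdot 1521\right)^{2} \left(2 + \left(\left(-2\right) \left(-1\right) + 0 \cdot \frac{1}{5}\right)\right) = \left(-1 + 39 + 3042\right)^{2} \left(2 + \left(2 + 0\right)\right) = 3080^{2} \left(2 + 2\right) = 9486400 \cdot 4 = 37945600$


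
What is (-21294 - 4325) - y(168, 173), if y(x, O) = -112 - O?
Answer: -25334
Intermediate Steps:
(-21294 - 4325) - y(168, 173) = (-21294 - 4325) - (-112 - 1*173) = -25619 - (-112 - 173) = -25619 - 1*(-285) = -25619 + 285 = -25334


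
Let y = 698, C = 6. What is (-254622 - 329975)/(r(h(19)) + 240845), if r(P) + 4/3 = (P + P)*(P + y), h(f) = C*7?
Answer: -1753791/909011 ≈ -1.9293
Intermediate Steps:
h(f) = 42 (h(f) = 6*7 = 42)
r(P) = -4/3 + 2*P*(698 + P) (r(P) = -4/3 + (P + P)*(P + 698) = -4/3 + (2*P)*(698 + P) = -4/3 + 2*P*(698 + P))
(-254622 - 329975)/(r(h(19)) + 240845) = (-254622 - 329975)/((-4/3 + 2*42² + 1396*42) + 240845) = -584597/((-4/3 + 2*1764 + 58632) + 240845) = -584597/((-4/3 + 3528 + 58632) + 240845) = -584597/(186476/3 + 240845) = -584597/909011/3 = -584597*3/909011 = -1753791/909011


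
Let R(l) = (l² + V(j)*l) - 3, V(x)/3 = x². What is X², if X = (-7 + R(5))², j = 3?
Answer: 506250000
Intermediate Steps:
V(x) = 3*x²
R(l) = -3 + l² + 27*l (R(l) = (l² + (3*3²)*l) - 3 = (l² + (3*9)*l) - 3 = (l² + 27*l) - 3 = -3 + l² + 27*l)
X = 22500 (X = (-7 + (-3 + 5² + 27*5))² = (-7 + (-3 + 25 + 135))² = (-7 + 157)² = 150² = 22500)
X² = 22500² = 506250000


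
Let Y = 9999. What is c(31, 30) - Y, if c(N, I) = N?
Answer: -9968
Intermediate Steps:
c(31, 30) - Y = 31 - 1*9999 = 31 - 9999 = -9968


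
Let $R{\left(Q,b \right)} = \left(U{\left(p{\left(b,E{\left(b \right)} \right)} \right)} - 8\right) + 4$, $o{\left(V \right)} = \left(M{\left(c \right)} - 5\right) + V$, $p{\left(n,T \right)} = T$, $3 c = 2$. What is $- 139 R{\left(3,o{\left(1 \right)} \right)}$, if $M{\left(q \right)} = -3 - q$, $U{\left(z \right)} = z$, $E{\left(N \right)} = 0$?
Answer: $556$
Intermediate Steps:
$c = \frac{2}{3}$ ($c = \frac{1}{3} \cdot 2 = \frac{2}{3} \approx 0.66667$)
$o{\left(V \right)} = - \frac{26}{3} + V$ ($o{\left(V \right)} = \left(\left(-3 - \frac{2}{3}\right) - 5\right) + V = \left(- \frac{11}{3} - 5\right) + V = - \frac{26}{3} + V$)
$R{\left(Q,b \right)} = -4$ ($R{\left(Q,b \right)} = \left(0 - 8\right) + 4 = -8 + 4 = -4$)
$- 139 R{\left(3,o{\left(1 \right)} \right)} = \left(-139\right) \left(-4\right) = 556$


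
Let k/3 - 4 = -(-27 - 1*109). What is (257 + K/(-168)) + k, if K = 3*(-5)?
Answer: 37917/56 ≈ 677.09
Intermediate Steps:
K = -15
k = 420 (k = 12 + 3*(-(-27 - 1*109)) = 12 + 3*(-(-27 - 109)) = 12 + 3*(-1*(-136)) = 12 + 3*136 = 12 + 408 = 420)
(257 + K/(-168)) + k = (257 - 15/(-168)) + 420 = (257 - 15*(-1/168)) + 420 = (257 + 5/56) + 420 = 14397/56 + 420 = 37917/56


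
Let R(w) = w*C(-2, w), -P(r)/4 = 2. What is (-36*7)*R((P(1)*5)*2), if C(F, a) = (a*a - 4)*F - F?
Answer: -257846400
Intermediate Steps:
P(r) = -8 (P(r) = -4*2 = -8)
C(F, a) = -F + F*(-4 + a²) (C(F, a) = (a² - 4)*F - F = (-4 + a²)*F - F = F*(-4 + a²) - F = -F + F*(-4 + a²))
R(w) = w*(10 - 2*w²) (R(w) = w*(-2*(-5 + w²)) = w*(10 - 2*w²))
(-36*7)*R((P(1)*5)*2) = (-36*7)*(2*(-8*5*2)*(5 - (-8*5*2)²)) = -504*(-40*2)*(5 - (-40*2)²) = -504*(-80)*(5 - 1*(-80)²) = -504*(-80)*(5 - 1*6400) = -504*(-80)*(5 - 6400) = -504*(-80)*(-6395) = -252*1023200 = -257846400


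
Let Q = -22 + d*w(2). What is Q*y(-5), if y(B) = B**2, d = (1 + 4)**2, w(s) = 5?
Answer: 2575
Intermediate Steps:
d = 25 (d = 5**2 = 25)
Q = 103 (Q = -22 + 25*5 = -22 + 125 = 103)
Q*y(-5) = 103*(-5)**2 = 103*25 = 2575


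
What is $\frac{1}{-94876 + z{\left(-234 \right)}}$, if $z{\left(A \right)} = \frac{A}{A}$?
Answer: $- \frac{1}{94875} \approx -1.054 \cdot 10^{-5}$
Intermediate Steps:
$z{\left(A \right)} = 1$
$\frac{1}{-94876 + z{\left(-234 \right)}} = \frac{1}{-94876 + 1} = \frac{1}{-94875} = - \frac{1}{94875}$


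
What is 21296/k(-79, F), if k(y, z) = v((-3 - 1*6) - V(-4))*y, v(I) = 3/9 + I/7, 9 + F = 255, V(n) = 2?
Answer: 223608/1027 ≈ 217.73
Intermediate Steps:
F = 246 (F = -9 + 255 = 246)
v(I) = 1/3 + I/7 (v(I) = 3*(1/9) + I*(1/7) = 1/3 + I/7)
k(y, z) = -26*y/21 (k(y, z) = (1/3 + ((-3 - 1*6) - 1*2)/7)*y = (1/3 + ((-3 - 6) - 2)/7)*y = (1/3 + (-9 - 2)/7)*y = (1/3 + (1/7)*(-11))*y = (1/3 - 11/7)*y = -26*y/21)
21296/k(-79, F) = 21296/((-26/21*(-79))) = 21296/(2054/21) = 21296*(21/2054) = 223608/1027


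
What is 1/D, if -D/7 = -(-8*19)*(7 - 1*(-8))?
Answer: -1/15960 ≈ -6.2657e-5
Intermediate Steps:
D = -15960 (D = -(-7)*(-8*19)*(7 - 1*(-8)) = -(-7)*(-152*(7 + 8)) = -(-7)*(-152*15) = -(-7)*(-2280) = -7*2280 = -15960)
1/D = 1/(-15960) = -1/15960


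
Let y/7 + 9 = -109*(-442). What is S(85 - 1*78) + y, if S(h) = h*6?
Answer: 337225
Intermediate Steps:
y = 337183 (y = -63 + 7*(-109*(-442)) = -63 + 7*48178 = -63 + 337246 = 337183)
S(h) = 6*h
S(85 - 1*78) + y = 6*(85 - 1*78) + 337183 = 6*(85 - 78) + 337183 = 6*7 + 337183 = 42 + 337183 = 337225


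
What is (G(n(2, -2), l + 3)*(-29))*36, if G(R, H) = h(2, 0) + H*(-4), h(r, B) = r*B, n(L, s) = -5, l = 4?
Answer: 29232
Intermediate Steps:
h(r, B) = B*r
G(R, H) = -4*H (G(R, H) = 0*2 + H*(-4) = 0 - 4*H = -4*H)
(G(n(2, -2), l + 3)*(-29))*36 = (-4*(4 + 3)*(-29))*36 = (-4*7*(-29))*36 = -28*(-29)*36 = 812*36 = 29232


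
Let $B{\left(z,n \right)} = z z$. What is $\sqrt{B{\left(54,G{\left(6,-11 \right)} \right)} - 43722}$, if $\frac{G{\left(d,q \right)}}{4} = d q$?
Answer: $3 i \sqrt{4534} \approx 202.0 i$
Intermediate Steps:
$G{\left(d,q \right)} = 4 d q$
$B{\left(z,n \right)} = z^{2}$
$\sqrt{B{\left(54,G{\left(6,-11 \right)} \right)} - 43722} = \sqrt{54^{2} - 43722} = \sqrt{2916 - 43722} = \sqrt{-40806} = 3 i \sqrt{4534}$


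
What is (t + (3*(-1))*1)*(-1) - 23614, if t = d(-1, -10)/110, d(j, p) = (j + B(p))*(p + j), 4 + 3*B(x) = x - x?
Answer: -708337/30 ≈ -23611.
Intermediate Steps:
B(x) = -4/3 (B(x) = -4/3 + (x - x)/3 = -4/3 + (1/3)*0 = -4/3 + 0 = -4/3)
d(j, p) = (-4/3 + j)*(j + p) (d(j, p) = (j - 4/3)*(p + j) = (-4/3 + j)*(j + p))
t = 7/30 (t = ((-1)**2 - 4/3*(-1) - 4/3*(-10) - 1*(-10))/110 = (1 + 4/3 + 40/3 + 10)*(1/110) = (77/3)*(1/110) = 7/30 ≈ 0.23333)
(t + (3*(-1))*1)*(-1) - 23614 = (7/30 + (3*(-1))*1)*(-1) - 23614 = (7/30 - 3*1)*(-1) - 23614 = (7/30 - 3)*(-1) - 23614 = -83/30*(-1) - 23614 = 83/30 - 23614 = -708337/30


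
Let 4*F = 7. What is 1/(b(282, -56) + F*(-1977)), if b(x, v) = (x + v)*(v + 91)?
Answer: 4/17801 ≈ 0.00022471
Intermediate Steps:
F = 7/4 (F = (¼)*7 = 7/4 ≈ 1.7500)
b(x, v) = (91 + v)*(v + x) (b(x, v) = (v + x)*(91 + v) = (91 + v)*(v + x))
1/(b(282, -56) + F*(-1977)) = 1/(((-56)² + 91*(-56) + 91*282 - 56*282) + (7/4)*(-1977)) = 1/((3136 - 5096 + 25662 - 15792) - 13839/4) = 1/(7910 - 13839/4) = 1/(17801/4) = 4/17801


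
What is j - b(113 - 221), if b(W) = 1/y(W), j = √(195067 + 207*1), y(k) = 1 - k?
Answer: -1/109 + √195274 ≈ 441.89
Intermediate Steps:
j = √195274 (j = √(195067 + 207) = √195274 ≈ 441.90)
b(W) = 1/(1 - W)
j - b(113 - 221) = √195274 - (-1)/(-1 + (113 - 221)) = √195274 - (-1)/(-1 - 108) = √195274 - (-1)/(-109) = √195274 - (-1)*(-1)/109 = √195274 - 1*1/109 = √195274 - 1/109 = -1/109 + √195274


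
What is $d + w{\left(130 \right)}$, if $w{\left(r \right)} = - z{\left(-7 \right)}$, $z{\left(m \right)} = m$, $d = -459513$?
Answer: $-459506$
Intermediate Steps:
$w{\left(r \right)} = 7$ ($w{\left(r \right)} = \left(-1\right) \left(-7\right) = 7$)
$d + w{\left(130 \right)} = -459513 + 7 = -459506$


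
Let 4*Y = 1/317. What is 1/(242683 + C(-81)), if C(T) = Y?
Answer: 1268/307722045 ≈ 4.1206e-6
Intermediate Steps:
Y = 1/1268 (Y = (¼)/317 = (¼)*(1/317) = 1/1268 ≈ 0.00078864)
C(T) = 1/1268
1/(242683 + C(-81)) = 1/(242683 + 1/1268) = 1/(307722045/1268) = 1268/307722045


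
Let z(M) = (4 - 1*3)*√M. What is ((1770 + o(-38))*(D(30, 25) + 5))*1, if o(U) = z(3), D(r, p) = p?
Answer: 53100 + 30*√3 ≈ 53152.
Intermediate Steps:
z(M) = √M (z(M) = (4 - 3)*√M = 1*√M = √M)
o(U) = √3
((1770 + o(-38))*(D(30, 25) + 5))*1 = ((1770 + √3)*(25 + 5))*1 = ((1770 + √3)*30)*1 = (53100 + 30*√3)*1 = 53100 + 30*√3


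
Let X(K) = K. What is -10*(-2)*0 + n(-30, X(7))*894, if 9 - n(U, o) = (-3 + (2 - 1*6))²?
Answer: -35760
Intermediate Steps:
n(U, o) = -40 (n(U, o) = 9 - (-3 + (2 - 1*6))² = 9 - (-3 + (2 - 6))² = 9 - (-3 - 4)² = 9 - 1*(-7)² = 9 - 1*49 = 9 - 49 = -40)
-10*(-2)*0 + n(-30, X(7))*894 = -10*(-2)*0 - 40*894 = 20*0 - 35760 = 0 - 35760 = -35760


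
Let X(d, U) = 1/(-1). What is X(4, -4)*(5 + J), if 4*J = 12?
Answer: -8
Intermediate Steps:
J = 3 (J = (¼)*12 = 3)
X(d, U) = -1
X(4, -4)*(5 + J) = -(5 + 3) = -1*8 = -8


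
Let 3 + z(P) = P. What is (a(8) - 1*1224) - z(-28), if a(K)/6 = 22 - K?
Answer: -1109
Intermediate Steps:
a(K) = 132 - 6*K (a(K) = 6*(22 - K) = 132 - 6*K)
z(P) = -3 + P
(a(8) - 1*1224) - z(-28) = ((132 - 6*8) - 1*1224) - (-3 - 28) = ((132 - 48) - 1224) - 1*(-31) = (84 - 1224) + 31 = -1140 + 31 = -1109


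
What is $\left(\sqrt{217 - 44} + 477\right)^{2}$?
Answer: $\left(477 + \sqrt{173}\right)^{2} \approx 2.4025 \cdot 10^{5}$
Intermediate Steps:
$\left(\sqrt{217 - 44} + 477\right)^{2} = \left(\sqrt{173} + 477\right)^{2} = \left(477 + \sqrt{173}\right)^{2}$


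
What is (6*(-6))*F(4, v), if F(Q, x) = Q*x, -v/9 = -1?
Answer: -1296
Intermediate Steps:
v = 9 (v = -9*(-1) = 9)
(6*(-6))*F(4, v) = (6*(-6))*(4*9) = -36*36 = -1296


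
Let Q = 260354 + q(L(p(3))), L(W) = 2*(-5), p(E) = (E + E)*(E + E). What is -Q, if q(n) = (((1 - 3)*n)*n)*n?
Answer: -262354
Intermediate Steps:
p(E) = 4*E² (p(E) = (2*E)*(2*E) = 4*E²)
L(W) = -10
q(n) = -2*n³ (q(n) = ((-2*n)*n)*n = (-2*n²)*n = -2*n³)
Q = 262354 (Q = 260354 - 2*(-10)³ = 260354 - 2*(-1000) = 260354 + 2000 = 262354)
-Q = -1*262354 = -262354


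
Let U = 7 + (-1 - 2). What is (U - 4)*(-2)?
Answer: 0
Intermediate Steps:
U = 4 (U = 7 - 3 = 4)
(U - 4)*(-2) = (4 - 4)*(-2) = 0*(-2) = 0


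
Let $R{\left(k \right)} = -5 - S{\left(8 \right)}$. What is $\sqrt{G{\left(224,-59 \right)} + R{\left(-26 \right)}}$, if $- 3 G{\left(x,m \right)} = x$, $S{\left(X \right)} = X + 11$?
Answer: $\frac{2 i \sqrt{222}}{3} \approx 9.9331 i$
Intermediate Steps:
$S{\left(X \right)} = 11 + X$
$G{\left(x,m \right)} = - \frac{x}{3}$
$R{\left(k \right)} = -24$ ($R{\left(k \right)} = -5 - \left(11 + 8\right) = -5 - 19 = -24$)
$\sqrt{G{\left(224,-59 \right)} + R{\left(-26 \right)}} = \sqrt{\left(- \frac{1}{3}\right) 224 - 24} = \sqrt{- \frac{224}{3} - 24} = \sqrt{- \frac{296}{3}} = \frac{2 i \sqrt{222}}{3}$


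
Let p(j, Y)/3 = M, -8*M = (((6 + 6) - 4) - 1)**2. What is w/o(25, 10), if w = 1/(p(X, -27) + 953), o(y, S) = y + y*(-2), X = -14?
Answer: -8/186925 ≈ -4.2798e-5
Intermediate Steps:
M = -49/8 (M = -(((6 + 6) - 4) - 1)**2/8 = -((12 - 4) - 1)**2/8 = -(8 - 1)**2/8 = -1/8*7**2 = -1/8*49 = -49/8 ≈ -6.1250)
p(j, Y) = -147/8 (p(j, Y) = 3*(-49/8) = -147/8)
o(y, S) = -y (o(y, S) = y - 2*y = -y)
w = 8/7477 (w = 1/(-147/8 + 953) = 1/(7477/8) = 8/7477 ≈ 0.0010699)
w/o(25, 10) = 8/(7477*((-1*25))) = (8/7477)/(-25) = (8/7477)*(-1/25) = -8/186925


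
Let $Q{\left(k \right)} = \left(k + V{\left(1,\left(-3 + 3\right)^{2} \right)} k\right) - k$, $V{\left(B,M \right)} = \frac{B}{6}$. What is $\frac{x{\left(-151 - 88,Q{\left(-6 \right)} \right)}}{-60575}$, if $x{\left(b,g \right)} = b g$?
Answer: $- \frac{239}{60575} \approx -0.0039455$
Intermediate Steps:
$V{\left(B,M \right)} = \frac{B}{6}$ ($V{\left(B,M \right)} = B \frac{1}{6} = \frac{B}{6}$)
$Q{\left(k \right)} = \frac{k}{6}$ ($Q{\left(k \right)} = \left(k + \frac{1}{6} \cdot 1 k\right) - k = \left(k + \frac{k}{6}\right) - k = \frac{7 k}{6} - k = \frac{k}{6}$)
$\frac{x{\left(-151 - 88,Q{\left(-6 \right)} \right)}}{-60575} = \frac{\left(-151 - 88\right) \frac{1}{6} \left(-6\right)}{-60575} = \left(-239\right) \left(-1\right) \left(- \frac{1}{60575}\right) = 239 \left(- \frac{1}{60575}\right) = - \frac{239}{60575}$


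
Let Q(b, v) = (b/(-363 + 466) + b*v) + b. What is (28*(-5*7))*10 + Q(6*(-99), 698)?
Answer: -43776212/103 ≈ -4.2501e+5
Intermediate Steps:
Q(b, v) = 104*b/103 + b*v (Q(b, v) = (b/103 + b*v) + b = 104*b/103 + b*v)
(28*(-5*7))*10 + Q(6*(-99), 698) = (28*(-5*7))*10 + (6*(-99))*(104 + 103*698)/103 = (28*(-35))*10 + (1/103)*(-594)*(104 + 71894) = -980*10 + (1/103)*(-594)*71998 = -9800 - 42766812/103 = -43776212/103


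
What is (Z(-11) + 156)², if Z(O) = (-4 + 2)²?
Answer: 25600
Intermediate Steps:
Z(O) = 4 (Z(O) = (-2)² = 4)
(Z(-11) + 156)² = (4 + 156)² = 160² = 25600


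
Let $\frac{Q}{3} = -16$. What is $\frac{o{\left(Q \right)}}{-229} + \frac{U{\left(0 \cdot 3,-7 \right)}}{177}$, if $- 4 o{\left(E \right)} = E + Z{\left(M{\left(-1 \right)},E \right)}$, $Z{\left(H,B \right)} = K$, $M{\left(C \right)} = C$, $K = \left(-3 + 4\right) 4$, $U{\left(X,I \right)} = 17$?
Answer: $\frac{1946}{40533} \approx 0.04801$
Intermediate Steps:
$K = 4$ ($K = 1 \cdot 4 = 4$)
$Q = -48$ ($Q = 3 \left(-16\right) = -48$)
$Z{\left(H,B \right)} = 4$
$o{\left(E \right)} = -1 - \frac{E}{4}$ ($o{\left(E \right)} = - \frac{E + 4}{4} = - \frac{4 + E}{4} = -1 - \frac{E}{4}$)
$\frac{o{\left(Q \right)}}{-229} + \frac{U{\left(0 \cdot 3,-7 \right)}}{177} = \frac{-1 - -12}{-229} + \frac{17}{177} = \left(-1 + 12\right) \left(- \frac{1}{229}\right) + 17 \cdot \frac{1}{177} = 11 \left(- \frac{1}{229}\right) + \frac{17}{177} = - \frac{11}{229} + \frac{17}{177} = \frac{1946}{40533}$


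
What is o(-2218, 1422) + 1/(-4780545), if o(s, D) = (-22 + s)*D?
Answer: -15227374377601/4780545 ≈ -3.1853e+6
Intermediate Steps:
o(s, D) = D*(-22 + s)
o(-2218, 1422) + 1/(-4780545) = 1422*(-22 - 2218) + 1/(-4780545) = 1422*(-2240) - 1/4780545 = -3185280 - 1/4780545 = -15227374377601/4780545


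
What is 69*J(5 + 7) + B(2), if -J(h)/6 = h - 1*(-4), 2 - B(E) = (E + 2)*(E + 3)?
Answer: -6642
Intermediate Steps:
B(E) = 2 - (2 + E)*(3 + E) (B(E) = 2 - (E + 2)*(E + 3) = 2 - (2 + E)*(3 + E))
J(h) = -24 - 6*h (J(h) = -6*(h - 1*(-4)) = -6*(h + 4) = -6*(4 + h) = -24 - 6*h)
69*J(5 + 7) + B(2) = 69*(-24 - 6*(5 + 7)) + (-4 - 1*2**2 - 5*2) = 69*(-24 - 6*12) + (-4 - 1*4 - 10) = 69*(-24 - 72) + (-4 - 4 - 10) = 69*(-96) - 18 = -6624 - 18 = -6642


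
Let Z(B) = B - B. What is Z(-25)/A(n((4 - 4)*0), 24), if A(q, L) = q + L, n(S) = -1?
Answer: 0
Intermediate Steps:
Z(B) = 0
A(q, L) = L + q
Z(-25)/A(n((4 - 4)*0), 24) = 0/(24 - 1) = 0/23 = 0*(1/23) = 0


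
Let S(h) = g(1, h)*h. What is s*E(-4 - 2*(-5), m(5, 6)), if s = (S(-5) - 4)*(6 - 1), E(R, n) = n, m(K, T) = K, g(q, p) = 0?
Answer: -100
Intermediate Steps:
S(h) = 0 (S(h) = 0*h = 0)
s = -20 (s = (0 - 4)*(6 - 1) = -4*5 = -20)
s*E(-4 - 2*(-5), m(5, 6)) = -20*5 = -100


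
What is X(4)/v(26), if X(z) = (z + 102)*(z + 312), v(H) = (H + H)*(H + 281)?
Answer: 8374/3991 ≈ 2.0982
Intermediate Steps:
v(H) = 2*H*(281 + H) (v(H) = (2*H)*(281 + H) = 2*H*(281 + H))
X(z) = (102 + z)*(312 + z)
X(4)/v(26) = (31824 + 4² + 414*4)/((2*26*(281 + 26))) = (31824 + 16 + 1656)/((2*26*307)) = 33496/15964 = 33496*(1/15964) = 8374/3991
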